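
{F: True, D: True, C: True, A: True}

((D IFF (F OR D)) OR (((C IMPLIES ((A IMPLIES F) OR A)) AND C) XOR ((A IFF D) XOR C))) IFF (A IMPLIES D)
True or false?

True

F OR D = True OR True = True
D IFF (F OR D) = True IFF True = True
A IMPLIES F = True IMPLIES True = True
(A IMPLIES F) OR A = True OR True = True
C IMPLIES ((A IMPLIES F) OR A) = True IMPLIES True = True
(C IMPLIES ((A IMPLIES F) OR A)) AND C = True AND True = True
A IFF D = True IFF True = True
(A IFF D) XOR C = True XOR True = False
((C IMPLIES ((A IMPLIES F) OR A)) AND C) XOR ((A IFF D) XOR C) = True XOR False = True
(D IFF (F OR D)) OR (((C IMPLIES ((A IMPLIES F) OR A)) AND C) XOR ((A IFF D) XOR C)) = True OR True = True
A IMPLIES D = True IMPLIES True = True
((D IFF (F OR D)) OR (((C IMPLIES ((A IMPLIES F) OR A)) AND C) XOR ((A IFF D) XOR C))) IFF (A IMPLIES D) = True IFF True = True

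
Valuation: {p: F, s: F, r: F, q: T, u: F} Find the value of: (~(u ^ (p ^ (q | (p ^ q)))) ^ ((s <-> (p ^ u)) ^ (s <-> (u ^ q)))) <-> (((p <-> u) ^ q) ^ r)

F

p ^ q = F ^ T = T
q | (p ^ q) = T | T = T
p ^ (q | (p ^ q)) = F ^ T = T
u ^ (p ^ (q | (p ^ q))) = F ^ T = T
~(u ^ (p ^ (q | (p ^ q)))) = ~T = F
p ^ u = F ^ F = F
s <-> (p ^ u) = F <-> F = T
u ^ q = F ^ T = T
s <-> (u ^ q) = F <-> T = F
(s <-> (p ^ u)) ^ (s <-> (u ^ q)) = T ^ F = T
~(u ^ (p ^ (q | (p ^ q)))) ^ ((s <-> (p ^ u)) ^ (s <-> (u ^ q))) = F ^ T = T
p <-> u = F <-> F = T
(p <-> u) ^ q = T ^ T = F
((p <-> u) ^ q) ^ r = F ^ F = F
(~(u ^ (p ^ (q | (p ^ q)))) ^ ((s <-> (p ^ u)) ^ (s <-> (u ^ q)))) <-> (((p <-> u) ^ q) ^ r) = T <-> F = F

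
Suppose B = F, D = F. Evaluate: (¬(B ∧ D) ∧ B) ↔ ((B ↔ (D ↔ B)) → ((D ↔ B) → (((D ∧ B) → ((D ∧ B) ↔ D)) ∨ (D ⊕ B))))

B ∧ D = F ∧ F = F
¬(B ∧ D) = ¬F = T
¬(B ∧ D) ∧ B = T ∧ F = F
D ↔ B = F ↔ F = T
B ↔ (D ↔ B) = F ↔ T = F
D ↔ B = F ↔ F = T
D ∧ B = F ∧ F = F
D ∧ B = F ∧ F = F
(D ∧ B) ↔ D = F ↔ F = T
(D ∧ B) → ((D ∧ B) ↔ D) = F → T = T
D ⊕ B = F ⊕ F = F
((D ∧ B) → ((D ∧ B) ↔ D)) ∨ (D ⊕ B) = T ∨ F = T
(D ↔ B) → (((D ∧ B) → ((D ∧ B) ↔ D)) ∨ (D ⊕ B)) = T → T = T
(B ↔ (D ↔ B)) → ((D ↔ B) → (((D ∧ B) → ((D ∧ B) ↔ D)) ∨ (D ⊕ B))) = F → T = T
(¬(B ∧ D) ∧ B) ↔ ((B ↔ (D ↔ B)) → ((D ↔ B) → (((D ∧ B) → ((D ∧ B) ↔ D)) ∨ (D ⊕ B)))) = F ↔ T = F

F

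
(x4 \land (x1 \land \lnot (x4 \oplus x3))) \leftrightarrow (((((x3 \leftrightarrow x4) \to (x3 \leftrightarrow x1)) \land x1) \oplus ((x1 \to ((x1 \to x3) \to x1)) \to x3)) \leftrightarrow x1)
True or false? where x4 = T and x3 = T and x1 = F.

T

x4 \oplus x3 = T \oplus T = F
\lnot (x4 \oplus x3) = \lnot F = T
x1 \land \lnot (x4 \oplus x3) = F \land T = F
x4 \land (x1 \land \lnot (x4 \oplus x3)) = T \land F = F
x3 \leftrightarrow x4 = T \leftrightarrow T = T
x3 \leftrightarrow x1 = T \leftrightarrow F = F
(x3 \leftrightarrow x4) \to (x3 \leftrightarrow x1) = T \to F = F
((x3 \leftrightarrow x4) \to (x3 \leftrightarrow x1)) \land x1 = F \land F = F
x1 \to x3 = F \to T = T
(x1 \to x3) \to x1 = T \to F = F
x1 \to ((x1 \to x3) \to x1) = F \to F = T
(x1 \to ((x1 \to x3) \to x1)) \to x3 = T \to T = T
(((x3 \leftrightarrow x4) \to (x3 \leftrightarrow x1)) \land x1) \oplus ((x1 \to ((x1 \to x3) \to x1)) \to x3) = F \oplus T = T
((((x3 \leftrightarrow x4) \to (x3 \leftrightarrow x1)) \land x1) \oplus ((x1 \to ((x1 \to x3) \to x1)) \to x3)) \leftrightarrow x1 = T \leftrightarrow F = F
(x4 \land (x1 \land \lnot (x4 \oplus x3))) \leftrightarrow (((((x3 \leftrightarrow x4) \to (x3 \leftrightarrow x1)) \land x1) \oplus ((x1 \to ((x1 \to x3) \to x1)) \to x3)) \leftrightarrow x1) = F \leftrightarrow F = T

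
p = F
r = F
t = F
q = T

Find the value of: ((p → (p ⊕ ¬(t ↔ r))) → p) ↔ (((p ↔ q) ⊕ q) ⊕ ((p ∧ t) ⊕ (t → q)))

Substituting p=F, r=F, t=F, q=T:
t ↔ r = F ↔ F = T
¬(t ↔ r) = ¬T = F
p ⊕ ¬(t ↔ r) = F ⊕ F = F
p → (p ⊕ ¬(t ↔ r)) = F → F = T
(p → (p ⊕ ¬(t ↔ r))) → p = T → F = F
p ↔ q = F ↔ T = F
(p ↔ q) ⊕ q = F ⊕ T = T
p ∧ t = F ∧ F = F
t → q = F → T = T
(p ∧ t) ⊕ (t → q) = F ⊕ T = T
((p ↔ q) ⊕ q) ⊕ ((p ∧ t) ⊕ (t → q)) = T ⊕ T = F
((p → (p ⊕ ¬(t ↔ r))) → p) ↔ (((p ↔ q) ⊕ q) ⊕ ((p ∧ t) ⊕ (t → q))) = F ↔ F = T

T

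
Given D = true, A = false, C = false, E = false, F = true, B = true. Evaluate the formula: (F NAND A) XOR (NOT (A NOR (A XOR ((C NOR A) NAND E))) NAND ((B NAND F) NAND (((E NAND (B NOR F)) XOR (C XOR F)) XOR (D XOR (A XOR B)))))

true

F NAND A = true NAND false = true
C NOR A = false NOR false = true
(C NOR A) NAND E = true NAND false = true
A XOR ((C NOR A) NAND E) = false XOR true = true
A NOR (A XOR ((C NOR A) NAND E)) = false NOR true = false
NOT (A NOR (A XOR ((C NOR A) NAND E))) = NOT false = true
B NAND F = true NAND true = false
B NOR F = true NOR true = false
E NAND (B NOR F) = false NAND false = true
C XOR F = false XOR true = true
(E NAND (B NOR F)) XOR (C XOR F) = true XOR true = false
A XOR B = false XOR true = true
D XOR (A XOR B) = true XOR true = false
((E NAND (B NOR F)) XOR (C XOR F)) XOR (D XOR (A XOR B)) = false XOR false = false
(B NAND F) NAND (((E NAND (B NOR F)) XOR (C XOR F)) XOR (D XOR (A XOR B))) = false NAND false = true
NOT (A NOR (A XOR ((C NOR A) NAND E))) NAND ((B NAND F) NAND (((E NAND (B NOR F)) XOR (C XOR F)) XOR (D XOR (A XOR B)))) = true NAND true = false
(F NAND A) XOR (NOT (A NOR (A XOR ((C NOR A) NAND E))) NAND ((B NAND F) NAND (((E NAND (B NOR F)) XOR (C XOR F)) XOR (D XOR (A XOR B))))) = true XOR false = true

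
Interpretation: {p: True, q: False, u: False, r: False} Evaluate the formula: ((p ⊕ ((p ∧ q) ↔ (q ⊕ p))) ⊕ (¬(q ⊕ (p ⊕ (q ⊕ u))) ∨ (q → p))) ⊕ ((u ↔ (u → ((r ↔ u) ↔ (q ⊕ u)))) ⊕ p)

Substituting p=True, q=False, u=False, r=False:
p ∧ q = True ∧ False = False
q ⊕ p = False ⊕ True = True
(p ∧ q) ↔ (q ⊕ p) = False ↔ True = False
p ⊕ ((p ∧ q) ↔ (q ⊕ p)) = True ⊕ False = True
q ⊕ u = False ⊕ False = False
p ⊕ (q ⊕ u) = True ⊕ False = True
q ⊕ (p ⊕ (q ⊕ u)) = False ⊕ True = True
¬(q ⊕ (p ⊕ (q ⊕ u))) = ¬True = False
q → p = False → True = True
¬(q ⊕ (p ⊕ (q ⊕ u))) ∨ (q → p) = False ∨ True = True
(p ⊕ ((p ∧ q) ↔ (q ⊕ p))) ⊕ (¬(q ⊕ (p ⊕ (q ⊕ u))) ∨ (q → p)) = True ⊕ True = False
r ↔ u = False ↔ False = True
q ⊕ u = False ⊕ False = False
(r ↔ u) ↔ (q ⊕ u) = True ↔ False = False
u → ((r ↔ u) ↔ (q ⊕ u)) = False → False = True
u ↔ (u → ((r ↔ u) ↔ (q ⊕ u))) = False ↔ True = False
(u ↔ (u → ((r ↔ u) ↔ (q ⊕ u)))) ⊕ p = False ⊕ True = True
((p ⊕ ((p ∧ q) ↔ (q ⊕ p))) ⊕ (¬(q ⊕ (p ⊕ (q ⊕ u))) ∨ (q → p))) ⊕ ((u ↔ (u → ((r ↔ u) ↔ (q ⊕ u)))) ⊕ p) = False ⊕ True = True

True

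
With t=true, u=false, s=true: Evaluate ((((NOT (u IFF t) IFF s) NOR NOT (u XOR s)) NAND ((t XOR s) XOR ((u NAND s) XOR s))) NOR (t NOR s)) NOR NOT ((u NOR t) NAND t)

u IFF t = false IFF true = false
NOT (u IFF t) = NOT false = true
NOT (u IFF t) IFF s = true IFF true = true
u XOR s = false XOR true = true
NOT (u XOR s) = NOT true = false
(NOT (u IFF t) IFF s) NOR NOT (u XOR s) = true NOR false = false
t XOR s = true XOR true = false
u NAND s = false NAND true = true
(u NAND s) XOR s = true XOR true = false
(t XOR s) XOR ((u NAND s) XOR s) = false XOR false = false
((NOT (u IFF t) IFF s) NOR NOT (u XOR s)) NAND ((t XOR s) XOR ((u NAND s) XOR s)) = false NAND false = true
t NOR s = true NOR true = false
(((NOT (u IFF t) IFF s) NOR NOT (u XOR s)) NAND ((t XOR s) XOR ((u NAND s) XOR s))) NOR (t NOR s) = true NOR false = false
u NOR t = false NOR true = false
(u NOR t) NAND t = false NAND true = true
NOT ((u NOR t) NAND t) = NOT true = false
((((NOT (u IFF t) IFF s) NOR NOT (u XOR s)) NAND ((t XOR s) XOR ((u NAND s) XOR s))) NOR (t NOR s)) NOR NOT ((u NOR t) NAND t) = false NOR false = true

true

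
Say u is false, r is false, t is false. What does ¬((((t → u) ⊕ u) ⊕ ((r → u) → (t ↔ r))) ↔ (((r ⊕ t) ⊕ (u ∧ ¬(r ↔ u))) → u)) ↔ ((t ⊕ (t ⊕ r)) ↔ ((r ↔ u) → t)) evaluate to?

True

Substituting u=False, r=False, t=False:
t → u = False → False = True
(t → u) ⊕ u = True ⊕ False = True
r → u = False → False = True
t ↔ r = False ↔ False = True
(r → u) → (t ↔ r) = True → True = True
((t → u) ⊕ u) ⊕ ((r → u) → (t ↔ r)) = True ⊕ True = False
r ⊕ t = False ⊕ False = False
r ↔ u = False ↔ False = True
¬(r ↔ u) = ¬True = False
u ∧ ¬(r ↔ u) = False ∧ False = False
(r ⊕ t) ⊕ (u ∧ ¬(r ↔ u)) = False ⊕ False = False
((r ⊕ t) ⊕ (u ∧ ¬(r ↔ u))) → u = False → False = True
(((t → u) ⊕ u) ⊕ ((r → u) → (t ↔ r))) ↔ (((r ⊕ t) ⊕ (u ∧ ¬(r ↔ u))) → u) = False ↔ True = False
¬((((t → u) ⊕ u) ⊕ ((r → u) → (t ↔ r))) ↔ (((r ⊕ t) ⊕ (u ∧ ¬(r ↔ u))) → u)) = ¬False = True
t ⊕ r = False ⊕ False = False
t ⊕ (t ⊕ r) = False ⊕ False = False
r ↔ u = False ↔ False = True
(r ↔ u) → t = True → False = False
(t ⊕ (t ⊕ r)) ↔ ((r ↔ u) → t) = False ↔ False = True
¬((((t → u) ⊕ u) ⊕ ((r → u) → (t ↔ r))) ↔ (((r ⊕ t) ⊕ (u ∧ ¬(r ↔ u))) → u)) ↔ ((t ⊕ (t ⊕ r)) ↔ ((r ↔ u) → t)) = True ↔ True = True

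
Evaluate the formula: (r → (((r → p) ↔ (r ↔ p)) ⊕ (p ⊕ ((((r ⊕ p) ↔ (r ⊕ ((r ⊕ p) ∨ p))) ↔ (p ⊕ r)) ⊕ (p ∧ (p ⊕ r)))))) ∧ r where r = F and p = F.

Substituting r=F, p=F:
r → p = F → F = T
r ↔ p = F ↔ F = T
(r → p) ↔ (r ↔ p) = T ↔ T = T
r ⊕ p = F ⊕ F = F
r ⊕ p = F ⊕ F = F
(r ⊕ p) ∨ p = F ∨ F = F
r ⊕ ((r ⊕ p) ∨ p) = F ⊕ F = F
(r ⊕ p) ↔ (r ⊕ ((r ⊕ p) ∨ p)) = F ↔ F = T
p ⊕ r = F ⊕ F = F
((r ⊕ p) ↔ (r ⊕ ((r ⊕ p) ∨ p))) ↔ (p ⊕ r) = T ↔ F = F
p ⊕ r = F ⊕ F = F
p ∧ (p ⊕ r) = F ∧ F = F
(((r ⊕ p) ↔ (r ⊕ ((r ⊕ p) ∨ p))) ↔ (p ⊕ r)) ⊕ (p ∧ (p ⊕ r)) = F ⊕ F = F
p ⊕ ((((r ⊕ p) ↔ (r ⊕ ((r ⊕ p) ∨ p))) ↔ (p ⊕ r)) ⊕ (p ∧ (p ⊕ r))) = F ⊕ F = F
((r → p) ↔ (r ↔ p)) ⊕ (p ⊕ ((((r ⊕ p) ↔ (r ⊕ ((r ⊕ p) ∨ p))) ↔ (p ⊕ r)) ⊕ (p ∧ (p ⊕ r)))) = T ⊕ F = T
r → (((r → p) ↔ (r ↔ p)) ⊕ (p ⊕ ((((r ⊕ p) ↔ (r ⊕ ((r ⊕ p) ∨ p))) ↔ (p ⊕ r)) ⊕ (p ∧ (p ⊕ r))))) = F → T = T
(r → (((r → p) ↔ (r ↔ p)) ⊕ (p ⊕ ((((r ⊕ p) ↔ (r ⊕ ((r ⊕ p) ∨ p))) ↔ (p ⊕ r)) ⊕ (p ∧ (p ⊕ r)))))) ∧ r = T ∧ F = F

F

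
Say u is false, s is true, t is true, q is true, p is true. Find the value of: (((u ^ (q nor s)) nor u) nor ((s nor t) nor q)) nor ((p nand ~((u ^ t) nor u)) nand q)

0

q nor s = 1 nor 1 = 0
u ^ (q nor s) = 0 ^ 0 = 0
(u ^ (q nor s)) nor u = 0 nor 0 = 1
s nor t = 1 nor 1 = 0
(s nor t) nor q = 0 nor 1 = 0
((u ^ (q nor s)) nor u) nor ((s nor t) nor q) = 1 nor 0 = 0
u ^ t = 0 ^ 1 = 1
(u ^ t) nor u = 1 nor 0 = 0
~((u ^ t) nor u) = ~0 = 1
p nand ~((u ^ t) nor u) = 1 nand 1 = 0
(p nand ~((u ^ t) nor u)) nand q = 0 nand 1 = 1
(((u ^ (q nor s)) nor u) nor ((s nor t) nor q)) nor ((p nand ~((u ^ t) nor u)) nand q) = 0 nor 1 = 0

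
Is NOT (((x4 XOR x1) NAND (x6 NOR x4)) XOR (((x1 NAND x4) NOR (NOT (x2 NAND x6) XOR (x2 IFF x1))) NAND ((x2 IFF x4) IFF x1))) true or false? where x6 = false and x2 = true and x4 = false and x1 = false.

true

Substituting x6=false, x2=true, x4=false, x1=false:
x4 XOR x1 = false XOR false = false
x6 NOR x4 = false NOR false = true
(x4 XOR x1) NAND (x6 NOR x4) = false NAND true = true
x1 NAND x4 = false NAND false = true
x2 NAND x6 = true NAND false = true
NOT (x2 NAND x6) = NOT true = false
x2 IFF x1 = true IFF false = false
NOT (x2 NAND x6) XOR (x2 IFF x1) = false XOR false = false
(x1 NAND x4) NOR (NOT (x2 NAND x6) XOR (x2 IFF x1)) = true NOR false = false
x2 IFF x4 = true IFF false = false
(x2 IFF x4) IFF x1 = false IFF false = true
((x1 NAND x4) NOR (NOT (x2 NAND x6) XOR (x2 IFF x1))) NAND ((x2 IFF x4) IFF x1) = false NAND true = true
((x4 XOR x1) NAND (x6 NOR x4)) XOR (((x1 NAND x4) NOR (NOT (x2 NAND x6) XOR (x2 IFF x1))) NAND ((x2 IFF x4) IFF x1)) = true XOR true = false
NOT (((x4 XOR x1) NAND (x6 NOR x4)) XOR (((x1 NAND x4) NOR (NOT (x2 NAND x6) XOR (x2 IFF x1))) NAND ((x2 IFF x4) IFF x1))) = NOT false = true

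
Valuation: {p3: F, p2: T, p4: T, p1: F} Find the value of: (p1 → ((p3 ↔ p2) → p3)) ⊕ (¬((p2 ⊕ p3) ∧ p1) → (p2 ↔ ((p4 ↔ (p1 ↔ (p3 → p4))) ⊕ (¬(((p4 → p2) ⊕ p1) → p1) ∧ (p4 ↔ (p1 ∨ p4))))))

p3 ↔ p2 = F ↔ T = F
(p3 ↔ p2) → p3 = F → F = T
p1 → ((p3 ↔ p2) → p3) = F → T = T
p2 ⊕ p3 = T ⊕ F = T
(p2 ⊕ p3) ∧ p1 = T ∧ F = F
¬((p2 ⊕ p3) ∧ p1) = ¬F = T
p3 → p4 = F → T = T
p1 ↔ (p3 → p4) = F ↔ T = F
p4 ↔ (p1 ↔ (p3 → p4)) = T ↔ F = F
p4 → p2 = T → T = T
(p4 → p2) ⊕ p1 = T ⊕ F = T
((p4 → p2) ⊕ p1) → p1 = T → F = F
¬(((p4 → p2) ⊕ p1) → p1) = ¬F = T
p1 ∨ p4 = F ∨ T = T
p4 ↔ (p1 ∨ p4) = T ↔ T = T
¬(((p4 → p2) ⊕ p1) → p1) ∧ (p4 ↔ (p1 ∨ p4)) = T ∧ T = T
(p4 ↔ (p1 ↔ (p3 → p4))) ⊕ (¬(((p4 → p2) ⊕ p1) → p1) ∧ (p4 ↔ (p1 ∨ p4))) = F ⊕ T = T
p2 ↔ ((p4 ↔ (p1 ↔ (p3 → p4))) ⊕ (¬(((p4 → p2) ⊕ p1) → p1) ∧ (p4 ↔ (p1 ∨ p4)))) = T ↔ T = T
¬((p2 ⊕ p3) ∧ p1) → (p2 ↔ ((p4 ↔ (p1 ↔ (p3 → p4))) ⊕ (¬(((p4 → p2) ⊕ p1) → p1) ∧ (p4 ↔ (p1 ∨ p4))))) = T → T = T
(p1 → ((p3 ↔ p2) → p3)) ⊕ (¬((p2 ⊕ p3) ∧ p1) → (p2 ↔ ((p4 ↔ (p1 ↔ (p3 → p4))) ⊕ (¬(((p4 → p2) ⊕ p1) → p1) ∧ (p4 ↔ (p1 ∨ p4)))))) = T ⊕ T = F

F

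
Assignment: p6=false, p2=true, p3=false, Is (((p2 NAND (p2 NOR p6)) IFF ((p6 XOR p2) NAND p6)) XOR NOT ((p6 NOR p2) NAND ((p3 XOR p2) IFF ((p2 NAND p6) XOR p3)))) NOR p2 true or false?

Substituting p6=false, p2=true, p3=false:
p2 NOR p6 = true NOR false = false
p2 NAND (p2 NOR p6) = true NAND false = true
p6 XOR p2 = false XOR true = true
(p6 XOR p2) NAND p6 = true NAND false = true
(p2 NAND (p2 NOR p6)) IFF ((p6 XOR p2) NAND p6) = true IFF true = true
p6 NOR p2 = false NOR true = false
p3 XOR p2 = false XOR true = true
p2 NAND p6 = true NAND false = true
(p2 NAND p6) XOR p3 = true XOR false = true
(p3 XOR p2) IFF ((p2 NAND p6) XOR p3) = true IFF true = true
(p6 NOR p2) NAND ((p3 XOR p2) IFF ((p2 NAND p6) XOR p3)) = false NAND true = true
NOT ((p6 NOR p2) NAND ((p3 XOR p2) IFF ((p2 NAND p6) XOR p3))) = NOT true = false
((p2 NAND (p2 NOR p6)) IFF ((p6 XOR p2) NAND p6)) XOR NOT ((p6 NOR p2) NAND ((p3 XOR p2) IFF ((p2 NAND p6) XOR p3))) = true XOR false = true
(((p2 NAND (p2 NOR p6)) IFF ((p6 XOR p2) NAND p6)) XOR NOT ((p6 NOR p2) NAND ((p3 XOR p2) IFF ((p2 NAND p6) XOR p3)))) NOR p2 = true NOR true = false

false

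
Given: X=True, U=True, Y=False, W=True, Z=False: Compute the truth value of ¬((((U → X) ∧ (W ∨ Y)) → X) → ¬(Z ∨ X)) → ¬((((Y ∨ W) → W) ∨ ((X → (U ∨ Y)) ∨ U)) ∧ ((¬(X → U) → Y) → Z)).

True

U → X = True → True = True
W ∨ Y = True ∨ False = True
(U → X) ∧ (W ∨ Y) = True ∧ True = True
((U → X) ∧ (W ∨ Y)) → X = True → True = True
Z ∨ X = False ∨ True = True
¬(Z ∨ X) = ¬True = False
(((U → X) ∧ (W ∨ Y)) → X) → ¬(Z ∨ X) = True → False = False
¬((((U → X) ∧ (W ∨ Y)) → X) → ¬(Z ∨ X)) = ¬False = True
Y ∨ W = False ∨ True = True
(Y ∨ W) → W = True → True = True
U ∨ Y = True ∨ False = True
X → (U ∨ Y) = True → True = True
(X → (U ∨ Y)) ∨ U = True ∨ True = True
((Y ∨ W) → W) ∨ ((X → (U ∨ Y)) ∨ U) = True ∨ True = True
X → U = True → True = True
¬(X → U) = ¬True = False
¬(X → U) → Y = False → False = True
(¬(X → U) → Y) → Z = True → False = False
(((Y ∨ W) → W) ∨ ((X → (U ∨ Y)) ∨ U)) ∧ ((¬(X → U) → Y) → Z) = True ∧ False = False
¬((((Y ∨ W) → W) ∨ ((X → (U ∨ Y)) ∨ U)) ∧ ((¬(X → U) → Y) → Z)) = ¬False = True
¬((((U → X) ∧ (W ∨ Y)) → X) → ¬(Z ∨ X)) → ¬((((Y ∨ W) → W) ∨ ((X → (U ∨ Y)) ∨ U)) ∧ ((¬(X → U) → Y) → Z)) = True → True = True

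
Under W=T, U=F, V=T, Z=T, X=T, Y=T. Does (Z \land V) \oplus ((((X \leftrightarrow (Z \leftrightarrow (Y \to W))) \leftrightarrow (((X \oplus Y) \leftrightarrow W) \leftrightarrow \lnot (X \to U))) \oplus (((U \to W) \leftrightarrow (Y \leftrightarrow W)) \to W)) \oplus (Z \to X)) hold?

T

Z \land V = T \land T = T
Y \to W = T \to T = T
Z \leftrightarrow (Y \to W) = T \leftrightarrow T = T
X \leftrightarrow (Z \leftrightarrow (Y \to W)) = T \leftrightarrow T = T
X \oplus Y = T \oplus T = F
(X \oplus Y) \leftrightarrow W = F \leftrightarrow T = F
X \to U = T \to F = F
\lnot (X \to U) = \lnot F = T
((X \oplus Y) \leftrightarrow W) \leftrightarrow \lnot (X \to U) = F \leftrightarrow T = F
(X \leftrightarrow (Z \leftrightarrow (Y \to W))) \leftrightarrow (((X \oplus Y) \leftrightarrow W) \leftrightarrow \lnot (X \to U)) = T \leftrightarrow F = F
U \to W = F \to T = T
Y \leftrightarrow W = T \leftrightarrow T = T
(U \to W) \leftrightarrow (Y \leftrightarrow W) = T \leftrightarrow T = T
((U \to W) \leftrightarrow (Y \leftrightarrow W)) \to W = T \to T = T
((X \leftrightarrow (Z \leftrightarrow (Y \to W))) \leftrightarrow (((X \oplus Y) \leftrightarrow W) \leftrightarrow \lnot (X \to U))) \oplus (((U \to W) \leftrightarrow (Y \leftrightarrow W)) \to W) = F \oplus T = T
Z \to X = T \to T = T
(((X \leftrightarrow (Z \leftrightarrow (Y \to W))) \leftrightarrow (((X \oplus Y) \leftrightarrow W) \leftrightarrow \lnot (X \to U))) \oplus (((U \to W) \leftrightarrow (Y \leftrightarrow W)) \to W)) \oplus (Z \to X) = T \oplus T = F
(Z \land V) \oplus ((((X \leftrightarrow (Z \leftrightarrow (Y \to W))) \leftrightarrow (((X \oplus Y) \leftrightarrow W) \leftrightarrow \lnot (X \to U))) \oplus (((U \to W) \leftrightarrow (Y \leftrightarrow W)) \to W)) \oplus (Z \to X)) = T \oplus F = T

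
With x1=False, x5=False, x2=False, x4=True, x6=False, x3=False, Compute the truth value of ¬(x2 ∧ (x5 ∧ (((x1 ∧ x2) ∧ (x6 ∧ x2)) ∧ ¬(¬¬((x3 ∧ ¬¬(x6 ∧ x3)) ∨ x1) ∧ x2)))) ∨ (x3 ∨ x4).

True

Substituting x1=False, x5=False, x2=False, x4=True, x6=False, x3=False:
x1 ∧ x2 = False ∧ False = False
x6 ∧ x2 = False ∧ False = False
(x1 ∧ x2) ∧ (x6 ∧ x2) = False ∧ False = False
x6 ∧ x3 = False ∧ False = False
¬(x6 ∧ x3) = ¬False = True
¬¬(x6 ∧ x3) = ¬True = False
x3 ∧ ¬¬(x6 ∧ x3) = False ∧ False = False
(x3 ∧ ¬¬(x6 ∧ x3)) ∨ x1 = False ∨ False = False
¬((x3 ∧ ¬¬(x6 ∧ x3)) ∨ x1) = ¬False = True
¬¬((x3 ∧ ¬¬(x6 ∧ x3)) ∨ x1) = ¬True = False
¬¬((x3 ∧ ¬¬(x6 ∧ x3)) ∨ x1) ∧ x2 = False ∧ False = False
¬(¬¬((x3 ∧ ¬¬(x6 ∧ x3)) ∨ x1) ∧ x2) = ¬False = True
((x1 ∧ x2) ∧ (x6 ∧ x2)) ∧ ¬(¬¬((x3 ∧ ¬¬(x6 ∧ x3)) ∨ x1) ∧ x2) = False ∧ True = False
x5 ∧ (((x1 ∧ x2) ∧ (x6 ∧ x2)) ∧ ¬(¬¬((x3 ∧ ¬¬(x6 ∧ x3)) ∨ x1) ∧ x2)) = False ∧ False = False
x2 ∧ (x5 ∧ (((x1 ∧ x2) ∧ (x6 ∧ x2)) ∧ ¬(¬¬((x3 ∧ ¬¬(x6 ∧ x3)) ∨ x1) ∧ x2))) = False ∧ False = False
¬(x2 ∧ (x5 ∧ (((x1 ∧ x2) ∧ (x6 ∧ x2)) ∧ ¬(¬¬((x3 ∧ ¬¬(x6 ∧ x3)) ∨ x1) ∧ x2)))) = ¬False = True
x3 ∨ x4 = False ∨ True = True
¬(x2 ∧ (x5 ∧ (((x1 ∧ x2) ∧ (x6 ∧ x2)) ∧ ¬(¬¬((x3 ∧ ¬¬(x6 ∧ x3)) ∨ x1) ∧ x2)))) ∨ (x3 ∨ x4) = True ∨ True = True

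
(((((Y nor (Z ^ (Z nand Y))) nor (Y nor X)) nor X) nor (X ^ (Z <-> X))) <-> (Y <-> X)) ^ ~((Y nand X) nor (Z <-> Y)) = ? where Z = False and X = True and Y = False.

False

Z nand Y = False nand False = True
Z ^ (Z nand Y) = False ^ True = True
Y nor (Z ^ (Z nand Y)) = False nor True = False
Y nor X = False nor True = False
(Y nor (Z ^ (Z nand Y))) nor (Y nor X) = False nor False = True
((Y nor (Z ^ (Z nand Y))) nor (Y nor X)) nor X = True nor True = False
Z <-> X = False <-> True = False
X ^ (Z <-> X) = True ^ False = True
(((Y nor (Z ^ (Z nand Y))) nor (Y nor X)) nor X) nor (X ^ (Z <-> X)) = False nor True = False
Y <-> X = False <-> True = False
((((Y nor (Z ^ (Z nand Y))) nor (Y nor X)) nor X) nor (X ^ (Z <-> X))) <-> (Y <-> X) = False <-> False = True
Y nand X = False nand True = True
Z <-> Y = False <-> False = True
(Y nand X) nor (Z <-> Y) = True nor True = False
~((Y nand X) nor (Z <-> Y)) = ~False = True
(((((Y nor (Z ^ (Z nand Y))) nor (Y nor X)) nor X) nor (X ^ (Z <-> X))) <-> (Y <-> X)) ^ ~((Y nand X) nor (Z <-> Y)) = True ^ True = False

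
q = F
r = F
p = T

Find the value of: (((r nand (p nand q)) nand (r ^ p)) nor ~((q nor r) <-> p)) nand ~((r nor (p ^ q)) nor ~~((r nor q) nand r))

p nand q = T nand F = T
r nand (p nand q) = F nand T = T
r ^ p = F ^ T = T
(r nand (p nand q)) nand (r ^ p) = T nand T = F
q nor r = F nor F = T
(q nor r) <-> p = T <-> T = T
~((q nor r) <-> p) = ~T = F
((r nand (p nand q)) nand (r ^ p)) nor ~((q nor r) <-> p) = F nor F = T
p ^ q = T ^ F = T
r nor (p ^ q) = F nor T = F
r nor q = F nor F = T
(r nor q) nand r = T nand F = T
~((r nor q) nand r) = ~T = F
~~((r nor q) nand r) = ~F = T
(r nor (p ^ q)) nor ~~((r nor q) nand r) = F nor T = F
~((r nor (p ^ q)) nor ~~((r nor q) nand r)) = ~F = T
(((r nand (p nand q)) nand (r ^ p)) nor ~((q nor r) <-> p)) nand ~((r nor (p ^ q)) nor ~~((r nor q) nand r)) = T nand T = F

F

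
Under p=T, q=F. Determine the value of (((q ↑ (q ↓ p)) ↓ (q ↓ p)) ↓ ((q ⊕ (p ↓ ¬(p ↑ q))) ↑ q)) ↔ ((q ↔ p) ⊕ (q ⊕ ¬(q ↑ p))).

Substituting p=T, q=F:
q ↓ p = F ↓ T = F
q ↑ (q ↓ p) = F ↑ F = T
q ↓ p = F ↓ T = F
(q ↑ (q ↓ p)) ↓ (q ↓ p) = T ↓ F = F
p ↑ q = T ↑ F = T
¬(p ↑ q) = ¬T = F
p ↓ ¬(p ↑ q) = T ↓ F = F
q ⊕ (p ↓ ¬(p ↑ q)) = F ⊕ F = F
(q ⊕ (p ↓ ¬(p ↑ q))) ↑ q = F ↑ F = T
((q ↑ (q ↓ p)) ↓ (q ↓ p)) ↓ ((q ⊕ (p ↓ ¬(p ↑ q))) ↑ q) = F ↓ T = F
q ↔ p = F ↔ T = F
q ↑ p = F ↑ T = T
¬(q ↑ p) = ¬T = F
q ⊕ ¬(q ↑ p) = F ⊕ F = F
(q ↔ p) ⊕ (q ⊕ ¬(q ↑ p)) = F ⊕ F = F
(((q ↑ (q ↓ p)) ↓ (q ↓ p)) ↓ ((q ⊕ (p ↓ ¬(p ↑ q))) ↑ q)) ↔ ((q ↔ p) ⊕ (q ⊕ ¬(q ↑ p))) = F ↔ F = T

T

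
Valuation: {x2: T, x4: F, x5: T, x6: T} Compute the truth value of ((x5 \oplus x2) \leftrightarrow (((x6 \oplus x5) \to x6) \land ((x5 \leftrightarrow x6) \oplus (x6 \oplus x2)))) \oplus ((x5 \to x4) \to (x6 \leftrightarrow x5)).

x5 \oplus x2 = T \oplus T = F
x6 \oplus x5 = T \oplus T = F
(x6 \oplus x5) \to x6 = F \to T = T
x5 \leftrightarrow x6 = T \leftrightarrow T = T
x6 \oplus x2 = T \oplus T = F
(x5 \leftrightarrow x6) \oplus (x6 \oplus x2) = T \oplus F = T
((x6 \oplus x5) \to x6) \land ((x5 \leftrightarrow x6) \oplus (x6 \oplus x2)) = T \land T = T
(x5 \oplus x2) \leftrightarrow (((x6 \oplus x5) \to x6) \land ((x5 \leftrightarrow x6) \oplus (x6 \oplus x2))) = F \leftrightarrow T = F
x5 \to x4 = T \to F = F
x6 \leftrightarrow x5 = T \leftrightarrow T = T
(x5 \to x4) \to (x6 \leftrightarrow x5) = F \to T = T
((x5 \oplus x2) \leftrightarrow (((x6 \oplus x5) \to x6) \land ((x5 \leftrightarrow x6) \oplus (x6 \oplus x2)))) \oplus ((x5 \to x4) \to (x6 \leftrightarrow x5)) = F \oplus T = T

T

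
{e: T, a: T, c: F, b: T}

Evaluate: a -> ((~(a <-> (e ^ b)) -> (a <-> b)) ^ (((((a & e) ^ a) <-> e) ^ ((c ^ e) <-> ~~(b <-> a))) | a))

F

Substituting e=T, a=T, c=F, b=T:
e ^ b = T ^ T = F
a <-> (e ^ b) = T <-> F = F
~(a <-> (e ^ b)) = ~F = T
a <-> b = T <-> T = T
~(a <-> (e ^ b)) -> (a <-> b) = T -> T = T
a & e = T & T = T
(a & e) ^ a = T ^ T = F
((a & e) ^ a) <-> e = F <-> T = F
c ^ e = F ^ T = T
b <-> a = T <-> T = T
~(b <-> a) = ~T = F
~~(b <-> a) = ~F = T
(c ^ e) <-> ~~(b <-> a) = T <-> T = T
(((a & e) ^ a) <-> e) ^ ((c ^ e) <-> ~~(b <-> a)) = F ^ T = T
((((a & e) ^ a) <-> e) ^ ((c ^ e) <-> ~~(b <-> a))) | a = T | T = T
(~(a <-> (e ^ b)) -> (a <-> b)) ^ (((((a & e) ^ a) <-> e) ^ ((c ^ e) <-> ~~(b <-> a))) | a) = T ^ T = F
a -> ((~(a <-> (e ^ b)) -> (a <-> b)) ^ (((((a & e) ^ a) <-> e) ^ ((c ^ e) <-> ~~(b <-> a))) | a)) = T -> F = F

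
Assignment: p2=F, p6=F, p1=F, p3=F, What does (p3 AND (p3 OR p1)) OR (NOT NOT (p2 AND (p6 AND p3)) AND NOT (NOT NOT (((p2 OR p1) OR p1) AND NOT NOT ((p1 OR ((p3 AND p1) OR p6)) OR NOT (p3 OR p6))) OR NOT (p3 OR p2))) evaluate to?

F

p3 OR p1 = F OR F = F
p3 AND (p3 OR p1) = F AND F = F
p6 AND p3 = F AND F = F
p2 AND (p6 AND p3) = F AND F = F
NOT (p2 AND (p6 AND p3)) = NOT F = T
NOT NOT (p2 AND (p6 AND p3)) = NOT T = F
p2 OR p1 = F OR F = F
(p2 OR p1) OR p1 = F OR F = F
p3 AND p1 = F AND F = F
(p3 AND p1) OR p6 = F OR F = F
p1 OR ((p3 AND p1) OR p6) = F OR F = F
p3 OR p6 = F OR F = F
NOT (p3 OR p6) = NOT F = T
(p1 OR ((p3 AND p1) OR p6)) OR NOT (p3 OR p6) = F OR T = T
NOT ((p1 OR ((p3 AND p1) OR p6)) OR NOT (p3 OR p6)) = NOT T = F
NOT NOT ((p1 OR ((p3 AND p1) OR p6)) OR NOT (p3 OR p6)) = NOT F = T
((p2 OR p1) OR p1) AND NOT NOT ((p1 OR ((p3 AND p1) OR p6)) OR NOT (p3 OR p6)) = F AND T = F
NOT (((p2 OR p1) OR p1) AND NOT NOT ((p1 OR ((p3 AND p1) OR p6)) OR NOT (p3 OR p6))) = NOT F = T
NOT NOT (((p2 OR p1) OR p1) AND NOT NOT ((p1 OR ((p3 AND p1) OR p6)) OR NOT (p3 OR p6))) = NOT T = F
p3 OR p2 = F OR F = F
NOT (p3 OR p2) = NOT F = T
NOT NOT (((p2 OR p1) OR p1) AND NOT NOT ((p1 OR ((p3 AND p1) OR p6)) OR NOT (p3 OR p6))) OR NOT (p3 OR p2) = F OR T = T
NOT (NOT NOT (((p2 OR p1) OR p1) AND NOT NOT ((p1 OR ((p3 AND p1) OR p6)) OR NOT (p3 OR p6))) OR NOT (p3 OR p2)) = NOT T = F
NOT NOT (p2 AND (p6 AND p3)) AND NOT (NOT NOT (((p2 OR p1) OR p1) AND NOT NOT ((p1 OR ((p3 AND p1) OR p6)) OR NOT (p3 OR p6))) OR NOT (p3 OR p2)) = F AND F = F
(p3 AND (p3 OR p1)) OR (NOT NOT (p2 AND (p6 AND p3)) AND NOT (NOT NOT (((p2 OR p1) OR p1) AND NOT NOT ((p1 OR ((p3 AND p1) OR p6)) OR NOT (p3 OR p6))) OR NOT (p3 OR p2))) = F OR F = F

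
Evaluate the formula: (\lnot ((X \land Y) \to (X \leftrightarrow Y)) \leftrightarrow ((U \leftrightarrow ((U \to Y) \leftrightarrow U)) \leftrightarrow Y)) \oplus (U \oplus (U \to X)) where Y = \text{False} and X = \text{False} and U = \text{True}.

X \land Y = \text{False} \land \text{False} = \text{False}
X \leftrightarrow Y = \text{False} \leftrightarrow \text{False} = \text{True}
(X \land Y) \to (X \leftrightarrow Y) = \text{False} \to \text{True} = \text{True}
\lnot ((X \land Y) \to (X \leftrightarrow Y)) = \lnot \text{True} = \text{False}
U \to Y = \text{True} \to \text{False} = \text{False}
(U \to Y) \leftrightarrow U = \text{False} \leftrightarrow \text{True} = \text{False}
U \leftrightarrow ((U \to Y) \leftrightarrow U) = \text{True} \leftrightarrow \text{False} = \text{False}
(U \leftrightarrow ((U \to Y) \leftrightarrow U)) \leftrightarrow Y = \text{False} \leftrightarrow \text{False} = \text{True}
\lnot ((X \land Y) \to (X \leftrightarrow Y)) \leftrightarrow ((U \leftrightarrow ((U \to Y) \leftrightarrow U)) \leftrightarrow Y) = \text{False} \leftrightarrow \text{True} = \text{False}
U \to X = \text{True} \to \text{False} = \text{False}
U \oplus (U \to X) = \text{True} \oplus \text{False} = \text{True}
(\lnot ((X \land Y) \to (X \leftrightarrow Y)) \leftrightarrow ((U \leftrightarrow ((U \to Y) \leftrightarrow U)) \leftrightarrow Y)) \oplus (U \oplus (U \to X)) = \text{False} \oplus \text{True} = \text{True}

\text{True}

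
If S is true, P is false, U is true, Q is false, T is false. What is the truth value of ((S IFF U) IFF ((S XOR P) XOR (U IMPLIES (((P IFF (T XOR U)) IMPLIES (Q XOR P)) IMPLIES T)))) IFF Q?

S IFF U = true IFF true = true
S XOR P = true XOR false = true
T XOR U = false XOR true = true
P IFF (T XOR U) = false IFF true = false
Q XOR P = false XOR false = false
(P IFF (T XOR U)) IMPLIES (Q XOR P) = false IMPLIES false = true
((P IFF (T XOR U)) IMPLIES (Q XOR P)) IMPLIES T = true IMPLIES false = false
U IMPLIES (((P IFF (T XOR U)) IMPLIES (Q XOR P)) IMPLIES T) = true IMPLIES false = false
(S XOR P) XOR (U IMPLIES (((P IFF (T XOR U)) IMPLIES (Q XOR P)) IMPLIES T)) = true XOR false = true
(S IFF U) IFF ((S XOR P) XOR (U IMPLIES (((P IFF (T XOR U)) IMPLIES (Q XOR P)) IMPLIES T))) = true IFF true = true
((S IFF U) IFF ((S XOR P) XOR (U IMPLIES (((P IFF (T XOR U)) IMPLIES (Q XOR P)) IMPLIES T)))) IFF Q = true IFF false = false

false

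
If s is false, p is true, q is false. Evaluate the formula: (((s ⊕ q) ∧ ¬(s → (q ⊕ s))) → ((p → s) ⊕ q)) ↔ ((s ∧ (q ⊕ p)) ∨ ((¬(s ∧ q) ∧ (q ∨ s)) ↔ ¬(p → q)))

F

s ⊕ q = F ⊕ F = F
q ⊕ s = F ⊕ F = F
s → (q ⊕ s) = F → F = T
¬(s → (q ⊕ s)) = ¬T = F
(s ⊕ q) ∧ ¬(s → (q ⊕ s)) = F ∧ F = F
p → s = T → F = F
(p → s) ⊕ q = F ⊕ F = F
((s ⊕ q) ∧ ¬(s → (q ⊕ s))) → ((p → s) ⊕ q) = F → F = T
q ⊕ p = F ⊕ T = T
s ∧ (q ⊕ p) = F ∧ T = F
s ∧ q = F ∧ F = F
¬(s ∧ q) = ¬F = T
q ∨ s = F ∨ F = F
¬(s ∧ q) ∧ (q ∨ s) = T ∧ F = F
p → q = T → F = F
¬(p → q) = ¬F = T
(¬(s ∧ q) ∧ (q ∨ s)) ↔ ¬(p → q) = F ↔ T = F
(s ∧ (q ⊕ p)) ∨ ((¬(s ∧ q) ∧ (q ∨ s)) ↔ ¬(p → q)) = F ∨ F = F
(((s ⊕ q) ∧ ¬(s → (q ⊕ s))) → ((p → s) ⊕ q)) ↔ ((s ∧ (q ⊕ p)) ∨ ((¬(s ∧ q) ∧ (q ∨ s)) ↔ ¬(p → q))) = T ↔ F = F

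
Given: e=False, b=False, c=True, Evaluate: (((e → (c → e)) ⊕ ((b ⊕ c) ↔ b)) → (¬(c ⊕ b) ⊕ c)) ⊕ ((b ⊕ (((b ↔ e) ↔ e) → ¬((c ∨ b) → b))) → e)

True

Substituting e=False, b=False, c=True:
c → e = True → False = False
e → (c → e) = False → False = True
b ⊕ c = False ⊕ True = True
(b ⊕ c) ↔ b = True ↔ False = False
(e → (c → e)) ⊕ ((b ⊕ c) ↔ b) = True ⊕ False = True
c ⊕ b = True ⊕ False = True
¬(c ⊕ b) = ¬True = False
¬(c ⊕ b) ⊕ c = False ⊕ True = True
((e → (c → e)) ⊕ ((b ⊕ c) ↔ b)) → (¬(c ⊕ b) ⊕ c) = True → True = True
b ↔ e = False ↔ False = True
(b ↔ e) ↔ e = True ↔ False = False
c ∨ b = True ∨ False = True
(c ∨ b) → b = True → False = False
¬((c ∨ b) → b) = ¬False = True
((b ↔ e) ↔ e) → ¬((c ∨ b) → b) = False → True = True
b ⊕ (((b ↔ e) ↔ e) → ¬((c ∨ b) → b)) = False ⊕ True = True
(b ⊕ (((b ↔ e) ↔ e) → ¬((c ∨ b) → b))) → e = True → False = False
(((e → (c → e)) ⊕ ((b ⊕ c) ↔ b)) → (¬(c ⊕ b) ⊕ c)) ⊕ ((b ⊕ (((b ↔ e) ↔ e) → ¬((c ∨ b) → b))) → e) = True ⊕ False = True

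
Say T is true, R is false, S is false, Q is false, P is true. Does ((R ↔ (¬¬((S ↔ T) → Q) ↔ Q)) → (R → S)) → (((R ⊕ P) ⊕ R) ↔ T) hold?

True

S ↔ T = False ↔ True = False
(S ↔ T) → Q = False → False = True
¬((S ↔ T) → Q) = ¬True = False
¬¬((S ↔ T) → Q) = ¬False = True
¬¬((S ↔ T) → Q) ↔ Q = True ↔ False = False
R ↔ (¬¬((S ↔ T) → Q) ↔ Q) = False ↔ False = True
R → S = False → False = True
(R ↔ (¬¬((S ↔ T) → Q) ↔ Q)) → (R → S) = True → True = True
R ⊕ P = False ⊕ True = True
(R ⊕ P) ⊕ R = True ⊕ False = True
((R ⊕ P) ⊕ R) ↔ T = True ↔ True = True
((R ↔ (¬¬((S ↔ T) → Q) ↔ Q)) → (R → S)) → (((R ⊕ P) ⊕ R) ↔ T) = True → True = True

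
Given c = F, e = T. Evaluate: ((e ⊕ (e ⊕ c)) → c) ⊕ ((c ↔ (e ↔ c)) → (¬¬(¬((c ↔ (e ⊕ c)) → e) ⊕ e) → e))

Substituting c=F, e=T:
e ⊕ c = T ⊕ F = T
e ⊕ (e ⊕ c) = T ⊕ T = F
(e ⊕ (e ⊕ c)) → c = F → F = T
e ↔ c = T ↔ F = F
c ↔ (e ↔ c) = F ↔ F = T
e ⊕ c = T ⊕ F = T
c ↔ (e ⊕ c) = F ↔ T = F
(c ↔ (e ⊕ c)) → e = F → T = T
¬((c ↔ (e ⊕ c)) → e) = ¬T = F
¬((c ↔ (e ⊕ c)) → e) ⊕ e = F ⊕ T = T
¬(¬((c ↔ (e ⊕ c)) → e) ⊕ e) = ¬T = F
¬¬(¬((c ↔ (e ⊕ c)) → e) ⊕ e) = ¬F = T
¬¬(¬((c ↔ (e ⊕ c)) → e) ⊕ e) → e = T → T = T
(c ↔ (e ↔ c)) → (¬¬(¬((c ↔ (e ⊕ c)) → e) ⊕ e) → e) = T → T = T
((e ⊕ (e ⊕ c)) → c) ⊕ ((c ↔ (e ↔ c)) → (¬¬(¬((c ↔ (e ⊕ c)) → e) ⊕ e) → e)) = T ⊕ T = F

F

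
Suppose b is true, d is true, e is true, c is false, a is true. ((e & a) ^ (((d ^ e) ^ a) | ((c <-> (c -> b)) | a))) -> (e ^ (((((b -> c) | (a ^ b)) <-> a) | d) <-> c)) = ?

True

e & a = True & True = True
d ^ e = True ^ True = False
(d ^ e) ^ a = False ^ True = True
c -> b = False -> True = True
c <-> (c -> b) = False <-> True = False
(c <-> (c -> b)) | a = False | True = True
((d ^ e) ^ a) | ((c <-> (c -> b)) | a) = True | True = True
(e & a) ^ (((d ^ e) ^ a) | ((c <-> (c -> b)) | a)) = True ^ True = False
b -> c = True -> False = False
a ^ b = True ^ True = False
(b -> c) | (a ^ b) = False | False = False
((b -> c) | (a ^ b)) <-> a = False <-> True = False
(((b -> c) | (a ^ b)) <-> a) | d = False | True = True
((((b -> c) | (a ^ b)) <-> a) | d) <-> c = True <-> False = False
e ^ (((((b -> c) | (a ^ b)) <-> a) | d) <-> c) = True ^ False = True
((e & a) ^ (((d ^ e) ^ a) | ((c <-> (c -> b)) | a))) -> (e ^ (((((b -> c) | (a ^ b)) <-> a) | d) <-> c)) = False -> True = True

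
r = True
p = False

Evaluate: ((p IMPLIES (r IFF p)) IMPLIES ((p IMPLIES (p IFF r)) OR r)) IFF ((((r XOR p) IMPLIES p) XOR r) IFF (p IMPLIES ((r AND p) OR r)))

r IFF p = True IFF False = False
p IMPLIES (r IFF p) = False IMPLIES False = True
p IFF r = False IFF True = False
p IMPLIES (p IFF r) = False IMPLIES False = True
(p IMPLIES (p IFF r)) OR r = True OR True = True
(p IMPLIES (r IFF p)) IMPLIES ((p IMPLIES (p IFF r)) OR r) = True IMPLIES True = True
r XOR p = True XOR False = True
(r XOR p) IMPLIES p = True IMPLIES False = False
((r XOR p) IMPLIES p) XOR r = False XOR True = True
r AND p = True AND False = False
(r AND p) OR r = False OR True = True
p IMPLIES ((r AND p) OR r) = False IMPLIES True = True
(((r XOR p) IMPLIES p) XOR r) IFF (p IMPLIES ((r AND p) OR r)) = True IFF True = True
((p IMPLIES (r IFF p)) IMPLIES ((p IMPLIES (p IFF r)) OR r)) IFF ((((r XOR p) IMPLIES p) XOR r) IFF (p IMPLIES ((r AND p) OR r))) = True IFF True = True

True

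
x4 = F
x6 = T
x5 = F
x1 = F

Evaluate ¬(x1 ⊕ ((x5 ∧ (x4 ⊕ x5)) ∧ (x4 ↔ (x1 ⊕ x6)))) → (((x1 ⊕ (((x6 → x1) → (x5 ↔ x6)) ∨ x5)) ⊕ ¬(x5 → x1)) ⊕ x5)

x4 ⊕ x5 = F ⊕ F = F
x5 ∧ (x4 ⊕ x5) = F ∧ F = F
x1 ⊕ x6 = F ⊕ T = T
x4 ↔ (x1 ⊕ x6) = F ↔ T = F
(x5 ∧ (x4 ⊕ x5)) ∧ (x4 ↔ (x1 ⊕ x6)) = F ∧ F = F
x1 ⊕ ((x5 ∧ (x4 ⊕ x5)) ∧ (x4 ↔ (x1 ⊕ x6))) = F ⊕ F = F
¬(x1 ⊕ ((x5 ∧ (x4 ⊕ x5)) ∧ (x4 ↔ (x1 ⊕ x6)))) = ¬F = T
x6 → x1 = T → F = F
x5 ↔ x6 = F ↔ T = F
(x6 → x1) → (x5 ↔ x6) = F → F = T
((x6 → x1) → (x5 ↔ x6)) ∨ x5 = T ∨ F = T
x1 ⊕ (((x6 → x1) → (x5 ↔ x6)) ∨ x5) = F ⊕ T = T
x5 → x1 = F → F = T
¬(x5 → x1) = ¬T = F
(x1 ⊕ (((x6 → x1) → (x5 ↔ x6)) ∨ x5)) ⊕ ¬(x5 → x1) = T ⊕ F = T
((x1 ⊕ (((x6 → x1) → (x5 ↔ x6)) ∨ x5)) ⊕ ¬(x5 → x1)) ⊕ x5 = T ⊕ F = T
¬(x1 ⊕ ((x5 ∧ (x4 ⊕ x5)) ∧ (x4 ↔ (x1 ⊕ x6)))) → (((x1 ⊕ (((x6 → x1) → (x5 ↔ x6)) ∨ x5)) ⊕ ¬(x5 → x1)) ⊕ x5) = T → T = T

T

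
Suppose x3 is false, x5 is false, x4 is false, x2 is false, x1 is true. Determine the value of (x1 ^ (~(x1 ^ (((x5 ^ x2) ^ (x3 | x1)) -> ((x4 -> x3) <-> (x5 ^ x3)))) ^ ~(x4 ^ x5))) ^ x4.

0

Substituting x3=0, x5=0, x4=0, x2=0, x1=1:
x5 ^ x2 = 0 ^ 0 = 0
x3 | x1 = 0 | 1 = 1
(x5 ^ x2) ^ (x3 | x1) = 0 ^ 1 = 1
x4 -> x3 = 0 -> 0 = 1
x5 ^ x3 = 0 ^ 0 = 0
(x4 -> x3) <-> (x5 ^ x3) = 1 <-> 0 = 0
((x5 ^ x2) ^ (x3 | x1)) -> ((x4 -> x3) <-> (x5 ^ x3)) = 1 -> 0 = 0
x1 ^ (((x5 ^ x2) ^ (x3 | x1)) -> ((x4 -> x3) <-> (x5 ^ x3))) = 1 ^ 0 = 1
~(x1 ^ (((x5 ^ x2) ^ (x3 | x1)) -> ((x4 -> x3) <-> (x5 ^ x3)))) = ~1 = 0
x4 ^ x5 = 0 ^ 0 = 0
~(x4 ^ x5) = ~0 = 1
~(x1 ^ (((x5 ^ x2) ^ (x3 | x1)) -> ((x4 -> x3) <-> (x5 ^ x3)))) ^ ~(x4 ^ x5) = 0 ^ 1 = 1
x1 ^ (~(x1 ^ (((x5 ^ x2) ^ (x3 | x1)) -> ((x4 -> x3) <-> (x5 ^ x3)))) ^ ~(x4 ^ x5)) = 1 ^ 1 = 0
(x1 ^ (~(x1 ^ (((x5 ^ x2) ^ (x3 | x1)) -> ((x4 -> x3) <-> (x5 ^ x3)))) ^ ~(x4 ^ x5))) ^ x4 = 0 ^ 0 = 0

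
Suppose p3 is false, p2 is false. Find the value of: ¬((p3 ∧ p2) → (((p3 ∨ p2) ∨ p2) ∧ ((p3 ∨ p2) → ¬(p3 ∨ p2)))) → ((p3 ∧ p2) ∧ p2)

T

Substituting p3=F, p2=F:
p3 ∧ p2 = F ∧ F = F
p3 ∨ p2 = F ∨ F = F
(p3 ∨ p2) ∨ p2 = F ∨ F = F
p3 ∨ p2 = F ∨ F = F
p3 ∨ p2 = F ∨ F = F
¬(p3 ∨ p2) = ¬F = T
(p3 ∨ p2) → ¬(p3 ∨ p2) = F → T = T
((p3 ∨ p2) ∨ p2) ∧ ((p3 ∨ p2) → ¬(p3 ∨ p2)) = F ∧ T = F
(p3 ∧ p2) → (((p3 ∨ p2) ∨ p2) ∧ ((p3 ∨ p2) → ¬(p3 ∨ p2))) = F → F = T
¬((p3 ∧ p2) → (((p3 ∨ p2) ∨ p2) ∧ ((p3 ∨ p2) → ¬(p3 ∨ p2)))) = ¬T = F
p3 ∧ p2 = F ∧ F = F
(p3 ∧ p2) ∧ p2 = F ∧ F = F
¬((p3 ∧ p2) → (((p3 ∨ p2) ∨ p2) ∧ ((p3 ∨ p2) → ¬(p3 ∨ p2)))) → ((p3 ∧ p2) ∧ p2) = F → F = T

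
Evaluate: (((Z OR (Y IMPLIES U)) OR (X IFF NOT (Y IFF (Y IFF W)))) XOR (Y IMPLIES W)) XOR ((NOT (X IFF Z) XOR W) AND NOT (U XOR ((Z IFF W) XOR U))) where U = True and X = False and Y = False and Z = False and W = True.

Y IMPLIES U = False IMPLIES True = True
Z OR (Y IMPLIES U) = False OR True = True
Y IFF W = False IFF True = False
Y IFF (Y IFF W) = False IFF False = True
NOT (Y IFF (Y IFF W)) = NOT True = False
X IFF NOT (Y IFF (Y IFF W)) = False IFF False = True
(Z OR (Y IMPLIES U)) OR (X IFF NOT (Y IFF (Y IFF W))) = True OR True = True
Y IMPLIES W = False IMPLIES True = True
((Z OR (Y IMPLIES U)) OR (X IFF NOT (Y IFF (Y IFF W)))) XOR (Y IMPLIES W) = True XOR True = False
X IFF Z = False IFF False = True
NOT (X IFF Z) = NOT True = False
NOT (X IFF Z) XOR W = False XOR True = True
Z IFF W = False IFF True = False
(Z IFF W) XOR U = False XOR True = True
U XOR ((Z IFF W) XOR U) = True XOR True = False
NOT (U XOR ((Z IFF W) XOR U)) = NOT False = True
(NOT (X IFF Z) XOR W) AND NOT (U XOR ((Z IFF W) XOR U)) = True AND True = True
(((Z OR (Y IMPLIES U)) OR (X IFF NOT (Y IFF (Y IFF W)))) XOR (Y IMPLIES W)) XOR ((NOT (X IFF Z) XOR W) AND NOT (U XOR ((Z IFF W) XOR U))) = False XOR True = True

True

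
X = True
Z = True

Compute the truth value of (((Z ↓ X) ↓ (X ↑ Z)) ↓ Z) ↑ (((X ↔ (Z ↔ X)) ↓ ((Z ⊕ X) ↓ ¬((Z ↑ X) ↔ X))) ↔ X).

True

Substituting X=True, Z=True:
Z ↓ X = True ↓ True = False
X ↑ Z = True ↑ True = False
(Z ↓ X) ↓ (X ↑ Z) = False ↓ False = True
((Z ↓ X) ↓ (X ↑ Z)) ↓ Z = True ↓ True = False
Z ↔ X = True ↔ True = True
X ↔ (Z ↔ X) = True ↔ True = True
Z ⊕ X = True ⊕ True = False
Z ↑ X = True ↑ True = False
(Z ↑ X) ↔ X = False ↔ True = False
¬((Z ↑ X) ↔ X) = ¬False = True
(Z ⊕ X) ↓ ¬((Z ↑ X) ↔ X) = False ↓ True = False
(X ↔ (Z ↔ X)) ↓ ((Z ⊕ X) ↓ ¬((Z ↑ X) ↔ X)) = True ↓ False = False
((X ↔ (Z ↔ X)) ↓ ((Z ⊕ X) ↓ ¬((Z ↑ X) ↔ X))) ↔ X = False ↔ True = False
(((Z ↓ X) ↓ (X ↑ Z)) ↓ Z) ↑ (((X ↔ (Z ↔ X)) ↓ ((Z ⊕ X) ↓ ¬((Z ↑ X) ↔ X))) ↔ X) = False ↑ False = True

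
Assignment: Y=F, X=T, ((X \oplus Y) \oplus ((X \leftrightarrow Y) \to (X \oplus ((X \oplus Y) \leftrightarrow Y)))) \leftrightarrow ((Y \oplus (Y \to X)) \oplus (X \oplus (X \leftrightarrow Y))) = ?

X \oplus Y = T \oplus F = T
X \leftrightarrow Y = T \leftrightarrow F = F
X \oplus Y = T \oplus F = T
(X \oplus Y) \leftrightarrow Y = T \leftrightarrow F = F
X \oplus ((X \oplus Y) \leftrightarrow Y) = T \oplus F = T
(X \leftrightarrow Y) \to (X \oplus ((X \oplus Y) \leftrightarrow Y)) = F \to T = T
(X \oplus Y) \oplus ((X \leftrightarrow Y) \to (X \oplus ((X \oplus Y) \leftrightarrow Y))) = T \oplus T = F
Y \to X = F \to T = T
Y \oplus (Y \to X) = F \oplus T = T
X \leftrightarrow Y = T \leftrightarrow F = F
X \oplus (X \leftrightarrow Y) = T \oplus F = T
(Y \oplus (Y \to X)) \oplus (X \oplus (X \leftrightarrow Y)) = T \oplus T = F
((X \oplus Y) \oplus ((X \leftrightarrow Y) \to (X \oplus ((X \oplus Y) \leftrightarrow Y)))) \leftrightarrow ((Y \oplus (Y \to X)) \oplus (X \oplus (X \leftrightarrow Y))) = F \leftrightarrow F = T

T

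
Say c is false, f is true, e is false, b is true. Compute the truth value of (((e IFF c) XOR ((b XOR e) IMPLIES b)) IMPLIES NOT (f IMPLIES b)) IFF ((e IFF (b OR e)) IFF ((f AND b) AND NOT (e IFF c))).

e IFF c = F IFF F = T
b XOR e = T XOR F = T
(b XOR e) IMPLIES b = T IMPLIES T = T
(e IFF c) XOR ((b XOR e) IMPLIES b) = T XOR T = F
f IMPLIES b = T IMPLIES T = T
NOT (f IMPLIES b) = NOT T = F
((e IFF c) XOR ((b XOR e) IMPLIES b)) IMPLIES NOT (f IMPLIES b) = F IMPLIES F = T
b OR e = T OR F = T
e IFF (b OR e) = F IFF T = F
f AND b = T AND T = T
e IFF c = F IFF F = T
NOT (e IFF c) = NOT T = F
(f AND b) AND NOT (e IFF c) = T AND F = F
(e IFF (b OR e)) IFF ((f AND b) AND NOT (e IFF c)) = F IFF F = T
(((e IFF c) XOR ((b XOR e) IMPLIES b)) IMPLIES NOT (f IMPLIES b)) IFF ((e IFF (b OR e)) IFF ((f AND b) AND NOT (e IFF c))) = T IFF T = T

T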